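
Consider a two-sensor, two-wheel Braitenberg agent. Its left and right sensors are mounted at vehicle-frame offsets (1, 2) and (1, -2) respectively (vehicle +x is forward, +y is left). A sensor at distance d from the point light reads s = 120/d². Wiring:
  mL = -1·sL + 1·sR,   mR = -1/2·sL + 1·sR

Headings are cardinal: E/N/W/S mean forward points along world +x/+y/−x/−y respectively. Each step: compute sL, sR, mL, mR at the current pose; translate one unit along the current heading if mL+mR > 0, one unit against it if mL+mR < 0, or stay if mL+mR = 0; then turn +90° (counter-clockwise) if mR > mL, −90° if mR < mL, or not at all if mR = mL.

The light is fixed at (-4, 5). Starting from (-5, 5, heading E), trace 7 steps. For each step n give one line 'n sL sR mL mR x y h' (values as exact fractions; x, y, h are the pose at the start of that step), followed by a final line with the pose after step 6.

0 30 30 0 15 -5 5 E
1 24 24 0 12 -4 5 N
2 60 12 -48 -18 -4 6 W
3 40/3 120 320/3 340/3 -3 6 S
4 15 15 0 15/2 -3 5 E
5 120 120/17 -1920/17 -900/17 -2 5 N
6 12 60 48 54 -2 4 W
final -3 4 S

n=0: pose=(-5,5,E); sL=30, sR=30; mL=0, mR=15; mL+mR=15 → advance +1; mR−mL=15 → turn +1·90°
n=1: pose=(-4,5,N); sL=24, sR=24; mL=0, mR=12; mL+mR=12 → advance +1; mR−mL=12 → turn +1·90°
n=2: pose=(-4,6,W); sL=60, sR=12; mL=-48, mR=-18; mL+mR=-66 → advance -1; mR−mL=30 → turn +1·90°
n=3: pose=(-3,6,S); sL=40/3, sR=120; mL=320/3, mR=340/3; mL+mR=220 → advance +1; mR−mL=20/3 → turn +1·90°
n=4: pose=(-3,5,E); sL=15, sR=15; mL=0, mR=15/2; mL+mR=15/2 → advance +1; mR−mL=15/2 → turn +1·90°
n=5: pose=(-2,5,N); sL=120, sR=120/17; mL=-1920/17, mR=-900/17; mL+mR=-2820/17 → advance -1; mR−mL=60 → turn +1·90°
n=6: pose=(-2,4,W); sL=12, sR=60; mL=48, mR=54; mL+mR=102 → advance +1; mR−mL=6 → turn +1·90°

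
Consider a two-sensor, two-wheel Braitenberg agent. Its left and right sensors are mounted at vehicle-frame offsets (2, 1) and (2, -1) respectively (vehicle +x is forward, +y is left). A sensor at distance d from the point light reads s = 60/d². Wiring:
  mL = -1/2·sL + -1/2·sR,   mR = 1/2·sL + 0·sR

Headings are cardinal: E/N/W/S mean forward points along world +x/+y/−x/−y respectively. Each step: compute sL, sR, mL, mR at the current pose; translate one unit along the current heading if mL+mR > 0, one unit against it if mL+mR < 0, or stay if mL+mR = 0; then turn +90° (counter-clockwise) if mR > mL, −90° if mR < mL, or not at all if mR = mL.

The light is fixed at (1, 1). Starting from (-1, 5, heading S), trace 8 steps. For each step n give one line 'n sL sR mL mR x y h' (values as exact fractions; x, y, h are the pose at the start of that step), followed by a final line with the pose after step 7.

0 12 60/13 -108/13 6 -1 5 S
1 5/3 15/4 -65/24 5/6 -1 6 E
2 12/13 60/53 -708/689 6/13 -2 6 N
3 30/17 6/5 -126/85 15/17 -2 5 W
4 12 60/13 -108/13 6 -1 5 S
5 5/3 15/4 -65/24 5/6 -1 6 E
6 12/13 60/53 -708/689 6/13 -2 6 N
7 30/17 6/5 -126/85 15/17 -2 5 W
final -1 5 S

n=0: pose=(-1,5,S); sL=12, sR=60/13; mL=-108/13, mR=6; mL+mR=-30/13 → advance -1; mR−mL=186/13 → turn +1·90°
n=1: pose=(-1,6,E); sL=5/3, sR=15/4; mL=-65/24, mR=5/6; mL+mR=-15/8 → advance -1; mR−mL=85/24 → turn +1·90°
n=2: pose=(-2,6,N); sL=12/13, sR=60/53; mL=-708/689, mR=6/13; mL+mR=-30/53 → advance -1; mR−mL=1026/689 → turn +1·90°
n=3: pose=(-2,5,W); sL=30/17, sR=6/5; mL=-126/85, mR=15/17; mL+mR=-3/5 → advance -1; mR−mL=201/85 → turn +1·90°
n=4: pose=(-1,5,S); sL=12, sR=60/13; mL=-108/13, mR=6; mL+mR=-30/13 → advance -1; mR−mL=186/13 → turn +1·90°
n=5: pose=(-1,6,E); sL=5/3, sR=15/4; mL=-65/24, mR=5/6; mL+mR=-15/8 → advance -1; mR−mL=85/24 → turn +1·90°
n=6: pose=(-2,6,N); sL=12/13, sR=60/53; mL=-708/689, mR=6/13; mL+mR=-30/53 → advance -1; mR−mL=1026/689 → turn +1·90°
n=7: pose=(-2,5,W); sL=30/17, sR=6/5; mL=-126/85, mR=15/17; mL+mR=-3/5 → advance -1; mR−mL=201/85 → turn +1·90°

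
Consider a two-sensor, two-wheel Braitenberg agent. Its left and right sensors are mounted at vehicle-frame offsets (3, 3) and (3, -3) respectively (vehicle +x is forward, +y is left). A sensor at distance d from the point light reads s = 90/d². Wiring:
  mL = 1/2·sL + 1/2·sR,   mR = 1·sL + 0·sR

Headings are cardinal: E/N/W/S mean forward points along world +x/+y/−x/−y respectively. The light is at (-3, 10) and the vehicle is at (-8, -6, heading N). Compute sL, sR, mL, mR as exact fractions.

90/233 90/173 18270/40309 90/233

left sensor world pos  = (-11, -3); dL² = 233
right sensor world pos = (-5, -3); dR² = 173
sL = 90/233 = 90/233
sR = 90/173 = 90/173
mL = 1/2·sL + 1/2·sR = 18270/40309
mR = 1·sL + 0·sR = 90/233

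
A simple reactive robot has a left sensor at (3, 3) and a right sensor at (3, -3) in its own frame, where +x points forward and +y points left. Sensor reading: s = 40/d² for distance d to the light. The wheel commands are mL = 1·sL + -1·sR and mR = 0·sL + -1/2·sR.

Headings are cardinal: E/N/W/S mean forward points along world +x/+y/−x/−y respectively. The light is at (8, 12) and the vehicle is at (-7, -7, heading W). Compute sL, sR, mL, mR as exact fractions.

left sensor world pos  = (-10, -10); dL² = 808
right sensor world pos = (-10, -4); dR² = 580
sL = 40/808 = 5/101
sR = 40/580 = 2/29
mL = 1·sL + -1·sR = -57/2929
mR = 0·sL + -1/2·sR = -1/29

5/101 2/29 -57/2929 -1/29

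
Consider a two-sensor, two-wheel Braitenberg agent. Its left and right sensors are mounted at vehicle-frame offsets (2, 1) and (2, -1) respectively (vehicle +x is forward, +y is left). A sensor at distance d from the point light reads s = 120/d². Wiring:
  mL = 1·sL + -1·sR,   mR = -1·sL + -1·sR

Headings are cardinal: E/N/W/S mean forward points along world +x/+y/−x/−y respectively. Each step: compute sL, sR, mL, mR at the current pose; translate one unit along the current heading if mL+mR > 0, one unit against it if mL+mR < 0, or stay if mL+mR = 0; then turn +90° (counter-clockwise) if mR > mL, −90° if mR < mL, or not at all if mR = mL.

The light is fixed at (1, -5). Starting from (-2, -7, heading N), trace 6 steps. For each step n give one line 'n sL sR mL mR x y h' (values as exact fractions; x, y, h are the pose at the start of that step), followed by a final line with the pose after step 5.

0 15/2 30 -45/2 -75/2 -2 -7 N
1 24 120/17 288/17 -528/17 -2 -8 E
2 60/17 12/5 96/85 -504/85 -3 -8 S
3 8/3 120/37 -64/111 -656/111 -3 -7 W
4 15/2 30 -45/2 -75/2 -2 -7 N
5 24 120/17 288/17 -528/17 -2 -8 E
final -3 -8 S

n=0: pose=(-2,-7,N); sL=15/2, sR=30; mL=-45/2, mR=-75/2; mL+mR=-60 → advance -1; mR−mL=-15 → turn -1·90°
n=1: pose=(-2,-8,E); sL=24, sR=120/17; mL=288/17, mR=-528/17; mL+mR=-240/17 → advance -1; mR−mL=-48 → turn -1·90°
n=2: pose=(-3,-8,S); sL=60/17, sR=12/5; mL=96/85, mR=-504/85; mL+mR=-24/5 → advance -1; mR−mL=-120/17 → turn -1·90°
n=3: pose=(-3,-7,W); sL=8/3, sR=120/37; mL=-64/111, mR=-656/111; mL+mR=-240/37 → advance -1; mR−mL=-16/3 → turn -1·90°
n=4: pose=(-2,-7,N); sL=15/2, sR=30; mL=-45/2, mR=-75/2; mL+mR=-60 → advance -1; mR−mL=-15 → turn -1·90°
n=5: pose=(-2,-8,E); sL=24, sR=120/17; mL=288/17, mR=-528/17; mL+mR=-240/17 → advance -1; mR−mL=-48 → turn -1·90°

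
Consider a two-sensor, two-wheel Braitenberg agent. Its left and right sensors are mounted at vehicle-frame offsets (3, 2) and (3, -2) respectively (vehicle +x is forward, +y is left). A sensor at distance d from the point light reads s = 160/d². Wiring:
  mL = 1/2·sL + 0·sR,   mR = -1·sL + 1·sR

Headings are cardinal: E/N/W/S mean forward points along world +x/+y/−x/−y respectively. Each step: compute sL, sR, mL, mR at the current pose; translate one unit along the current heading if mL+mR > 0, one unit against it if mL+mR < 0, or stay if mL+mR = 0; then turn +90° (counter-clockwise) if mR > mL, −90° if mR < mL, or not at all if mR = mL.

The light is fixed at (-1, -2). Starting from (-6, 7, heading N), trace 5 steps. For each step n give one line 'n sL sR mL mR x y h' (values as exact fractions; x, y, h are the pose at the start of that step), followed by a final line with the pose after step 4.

n=0: pose=(-6,7,N); sL=160/193, sR=160/153; mL=80/193, mR=6400/29529; mL+mR=18640/29529 → advance +1; mR−mL=-5840/29529 → turn -1·90°
n=1: pose=(-6,8,E); sL=40/37, sR=40/17; mL=20/37, mR=800/629; mL+mR=1140/629 → advance +1; mR−mL=460/629 → turn +1·90°
n=2: pose=(-5,8,N); sL=32/41, sR=160/173; mL=16/41, mR=1024/7093; mL+mR=3792/7093 → advance +1; mR−mL=-1744/7093 → turn -1·90°
n=3: pose=(-5,9,E); sL=16/17, sR=80/41; mL=8/17, mR=704/697; mL+mR=1032/697 → advance +1; mR−mL=376/697 → turn +1·90°
n=4: pose=(-4,9,N); sL=160/221, sR=160/197; mL=80/221, mR=3840/43537; mL+mR=19600/43537 → advance +1; mR−mL=-11920/43537 → turn -1·90°

0 160/193 160/153 80/193 6400/29529 -6 7 N
1 40/37 40/17 20/37 800/629 -6 8 E
2 32/41 160/173 16/41 1024/7093 -5 8 N
3 16/17 80/41 8/17 704/697 -5 9 E
4 160/221 160/197 80/221 3840/43537 -4 9 N
final -4 10 E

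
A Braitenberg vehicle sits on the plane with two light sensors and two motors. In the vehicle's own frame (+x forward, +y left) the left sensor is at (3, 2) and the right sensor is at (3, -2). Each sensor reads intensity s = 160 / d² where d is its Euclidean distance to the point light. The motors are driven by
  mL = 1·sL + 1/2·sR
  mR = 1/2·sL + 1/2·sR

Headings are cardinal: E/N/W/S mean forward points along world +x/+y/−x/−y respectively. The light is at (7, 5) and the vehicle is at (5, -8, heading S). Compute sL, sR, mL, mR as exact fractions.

left sensor world pos  = (7, -11); dL² = 256
right sensor world pos = (3, -11); dR² = 272
sL = 160/256 = 5/8
sR = 160/272 = 10/17
mL = 1·sL + 1/2·sR = 125/136
mR = 1/2·sL + 1/2·sR = 165/272

5/8 10/17 125/136 165/272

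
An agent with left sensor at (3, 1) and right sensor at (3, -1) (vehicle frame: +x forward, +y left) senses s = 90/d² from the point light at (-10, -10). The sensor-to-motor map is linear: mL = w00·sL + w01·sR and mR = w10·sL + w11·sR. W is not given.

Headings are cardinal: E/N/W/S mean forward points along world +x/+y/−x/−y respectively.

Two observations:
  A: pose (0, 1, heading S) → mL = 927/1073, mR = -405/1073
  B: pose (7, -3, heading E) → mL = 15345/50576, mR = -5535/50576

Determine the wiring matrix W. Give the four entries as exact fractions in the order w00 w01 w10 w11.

1/2 1 1/2 -1

obs A: pose=(0,1,S) → sL=18/37, sR=18/29, mL=927/1073, mR=-405/1073
obs B: pose=(7,-3,E) → sL=45/232, sR=45/218, mL=15345/50576, mR=-5535/50576
sensor matrix S = [[18/37, 18/29], [45/232, 45/218]]; det S = -270945/13567012
solve [mL_A; mL_B] = S·[w00; w01] and [mR_A; mR_B] = S·[w10; w11]:
  w00 = 1/2, w01 = 1, w10 = 1/2, w11 = -1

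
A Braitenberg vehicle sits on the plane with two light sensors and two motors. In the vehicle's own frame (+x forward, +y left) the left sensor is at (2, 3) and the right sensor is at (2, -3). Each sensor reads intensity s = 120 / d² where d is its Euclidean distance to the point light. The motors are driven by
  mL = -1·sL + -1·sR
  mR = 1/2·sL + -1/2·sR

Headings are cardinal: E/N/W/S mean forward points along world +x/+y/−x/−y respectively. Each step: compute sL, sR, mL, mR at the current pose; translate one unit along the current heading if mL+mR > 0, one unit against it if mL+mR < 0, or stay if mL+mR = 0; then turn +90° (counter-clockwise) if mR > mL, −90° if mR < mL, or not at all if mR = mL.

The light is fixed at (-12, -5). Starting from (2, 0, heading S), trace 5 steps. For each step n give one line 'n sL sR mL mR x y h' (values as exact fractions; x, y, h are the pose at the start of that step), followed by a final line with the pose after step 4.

0 60/149 12/13 -2568/1937 -504/1937 2 0 S
1 120/337 24/53 -14448/17861 -864/17861 2 1 E
2 30/41 3/8 -363/328 117/656 1 1 N
3 24/25 24/37 -1488/925 144/925 1 0 W
4 60/149 12/13 -2568/1937 -504/1937 2 0 S
final 2 1 E

n=0: pose=(2,0,S); sL=60/149, sR=12/13; mL=-2568/1937, mR=-504/1937; mL+mR=-3072/1937 → advance -1; mR−mL=2064/1937 → turn +1·90°
n=1: pose=(2,1,E); sL=120/337, sR=24/53; mL=-14448/17861, mR=-864/17861; mL+mR=-15312/17861 → advance -1; mR−mL=13584/17861 → turn +1·90°
n=2: pose=(1,1,N); sL=30/41, sR=3/8; mL=-363/328, mR=117/656; mL+mR=-609/656 → advance -1; mR−mL=843/656 → turn +1·90°
n=3: pose=(1,0,W); sL=24/25, sR=24/37; mL=-1488/925, mR=144/925; mL+mR=-1344/925 → advance -1; mR−mL=1632/925 → turn +1·90°
n=4: pose=(2,0,S); sL=60/149, sR=12/13; mL=-2568/1937, mR=-504/1937; mL+mR=-3072/1937 → advance -1; mR−mL=2064/1937 → turn +1·90°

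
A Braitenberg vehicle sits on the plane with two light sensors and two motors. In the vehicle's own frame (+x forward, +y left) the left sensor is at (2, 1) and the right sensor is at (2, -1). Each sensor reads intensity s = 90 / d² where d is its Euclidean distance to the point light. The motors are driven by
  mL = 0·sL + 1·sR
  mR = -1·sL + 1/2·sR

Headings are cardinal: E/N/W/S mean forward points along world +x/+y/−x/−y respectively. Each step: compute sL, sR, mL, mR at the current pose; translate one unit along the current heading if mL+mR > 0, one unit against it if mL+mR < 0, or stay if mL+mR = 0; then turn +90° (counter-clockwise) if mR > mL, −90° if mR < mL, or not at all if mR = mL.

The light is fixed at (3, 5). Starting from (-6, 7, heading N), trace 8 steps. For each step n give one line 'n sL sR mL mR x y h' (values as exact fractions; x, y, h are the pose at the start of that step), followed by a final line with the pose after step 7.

n=0: pose=(-6,7,N); sL=45/58, sR=9/8; mL=9/8, mR=-99/464; mL+mR=423/464 → advance +1; mR−mL=-621/464 → turn -1·90°
n=1: pose=(-6,8,E); sL=18/13, sR=90/53; mL=90/53, mR=-369/689; mL+mR=801/689 → advance +1; mR−mL=-1539/689 → turn -1·90°
n=2: pose=(-5,8,S); sL=9/5, sR=45/41; mL=45/41, mR=-513/410; mL+mR=-63/410 → advance -1; mR−mL=-963/410 → turn -1·90°
n=3: pose=(-5,9,W); sL=90/109, sR=18/25; mL=18/25, mR=-1269/2725; mL+mR=693/2725 → advance +1; mR−mL=-3231/2725 → turn -1·90°
n=4: pose=(-6,9,N); sL=45/68, sR=9/10; mL=9/10, mR=-18/85; mL+mR=117/170 → advance +1; mR−mL=-189/170 → turn -1·90°
n=5: pose=(-6,10,E); sL=18/17, sR=18/13; mL=18/13, mR=-81/221; mL+mR=225/221 → advance +1; mR−mL=-387/221 → turn -1·90°
n=6: pose=(-5,10,S); sL=45/29, sR=1; mL=1, mR=-61/58; mL+mR=-3/58 → advance -1; mR−mL=-119/58 → turn -1·90°
n=7: pose=(-5,11,W); sL=18/25, sR=90/149; mL=90/149, mR=-1557/3725; mL+mR=693/3725 → advance +1; mR−mL=-3807/3725 → turn -1·90°

0 45/58 9/8 9/8 -99/464 -6 7 N
1 18/13 90/53 90/53 -369/689 -6 8 E
2 9/5 45/41 45/41 -513/410 -5 8 S
3 90/109 18/25 18/25 -1269/2725 -5 9 W
4 45/68 9/10 9/10 -18/85 -6 9 N
5 18/17 18/13 18/13 -81/221 -6 10 E
6 45/29 1 1 -61/58 -5 10 S
7 18/25 90/149 90/149 -1557/3725 -5 11 W
final -6 11 N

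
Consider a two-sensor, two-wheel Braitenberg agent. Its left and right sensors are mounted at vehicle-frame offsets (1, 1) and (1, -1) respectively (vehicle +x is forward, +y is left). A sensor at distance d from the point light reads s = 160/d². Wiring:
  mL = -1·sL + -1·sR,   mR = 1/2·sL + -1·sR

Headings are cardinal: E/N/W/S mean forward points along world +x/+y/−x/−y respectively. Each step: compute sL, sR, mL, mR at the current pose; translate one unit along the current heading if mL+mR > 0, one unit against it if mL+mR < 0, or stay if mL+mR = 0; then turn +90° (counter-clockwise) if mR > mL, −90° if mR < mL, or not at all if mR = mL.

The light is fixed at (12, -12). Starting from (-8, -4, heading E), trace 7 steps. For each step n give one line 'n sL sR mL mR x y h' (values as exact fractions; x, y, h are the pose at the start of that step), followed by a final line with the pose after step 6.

0 80/221 16/41 -6816/9061 -1896/9061 -8 -4 E
1 32/113 160/481 -33472/54353 -10384/54353 -9 -4 N
2 4/13 40/137 -1068/1781 -246/1781 -9 -5 W
3 160/397 160/477 -139840/189369 -25360/189369 -8 -5 S
4 80/221 16/41 -6816/9061 -1896/9061 -8 -4 E
5 32/113 160/481 -33472/54353 -10384/54353 -9 -4 N
6 4/13 40/137 -1068/1781 -246/1781 -9 -5 W
final -8 -5 S

n=0: pose=(-8,-4,E); sL=80/221, sR=16/41; mL=-6816/9061, mR=-1896/9061; mL+mR=-8712/9061 → advance -1; mR−mL=120/221 → turn +1·90°
n=1: pose=(-9,-4,N); sL=32/113, sR=160/481; mL=-33472/54353, mR=-10384/54353; mL+mR=-43856/54353 → advance -1; mR−mL=48/113 → turn +1·90°
n=2: pose=(-9,-5,W); sL=4/13, sR=40/137; mL=-1068/1781, mR=-246/1781; mL+mR=-1314/1781 → advance -1; mR−mL=6/13 → turn +1·90°
n=3: pose=(-8,-5,S); sL=160/397, sR=160/477; mL=-139840/189369, mR=-25360/189369; mL+mR=-165200/189369 → advance -1; mR−mL=240/397 → turn +1·90°
n=4: pose=(-8,-4,E); sL=80/221, sR=16/41; mL=-6816/9061, mR=-1896/9061; mL+mR=-8712/9061 → advance -1; mR−mL=120/221 → turn +1·90°
n=5: pose=(-9,-4,N); sL=32/113, sR=160/481; mL=-33472/54353, mR=-10384/54353; mL+mR=-43856/54353 → advance -1; mR−mL=48/113 → turn +1·90°
n=6: pose=(-9,-5,W); sL=4/13, sR=40/137; mL=-1068/1781, mR=-246/1781; mL+mR=-1314/1781 → advance -1; mR−mL=6/13 → turn +1·90°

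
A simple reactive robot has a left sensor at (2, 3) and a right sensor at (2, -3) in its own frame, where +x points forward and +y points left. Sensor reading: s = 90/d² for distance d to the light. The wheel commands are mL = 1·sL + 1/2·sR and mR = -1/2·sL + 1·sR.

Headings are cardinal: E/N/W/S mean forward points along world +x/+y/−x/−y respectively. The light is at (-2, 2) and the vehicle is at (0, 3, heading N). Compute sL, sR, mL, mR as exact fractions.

left sensor world pos  = (-3, 5); dL² = 10
right sensor world pos = (3, 5); dR² = 34
sL = 90/10 = 9
sR = 90/34 = 45/17
mL = 1·sL + 1/2·sR = 351/34
mR = -1/2·sL + 1·sR = -63/34

9 45/17 351/34 -63/34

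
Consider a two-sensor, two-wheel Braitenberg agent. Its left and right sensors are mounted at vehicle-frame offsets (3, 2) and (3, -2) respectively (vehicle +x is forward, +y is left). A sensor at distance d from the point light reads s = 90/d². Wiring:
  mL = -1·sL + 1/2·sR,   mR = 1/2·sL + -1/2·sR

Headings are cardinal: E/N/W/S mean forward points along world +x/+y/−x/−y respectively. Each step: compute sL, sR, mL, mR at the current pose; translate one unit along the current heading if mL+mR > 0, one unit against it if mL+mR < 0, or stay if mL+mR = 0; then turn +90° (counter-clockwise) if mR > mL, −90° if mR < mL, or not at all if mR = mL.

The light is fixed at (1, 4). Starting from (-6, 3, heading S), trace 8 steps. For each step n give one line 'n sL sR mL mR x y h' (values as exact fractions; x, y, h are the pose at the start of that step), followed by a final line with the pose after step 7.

n=0: pose=(-6,3,S); sL=90/41, sR=90/97; mL=-6885/3977, mR=2520/3977; mL+mR=-45/41 → advance -1; mR−mL=9405/3977 → turn +1·90°
n=1: pose=(-6,4,E); sL=9/2, sR=9/2; mL=-9/4, mR=0; mL+mR=-9/4 → advance -1; mR−mL=9/4 → turn +1·90°
n=2: pose=(-7,4,N); sL=90/109, sR=2; mL=19/109, mR=-64/109; mL+mR=-45/109 → advance -1; mR−mL=-83/109 → turn -1·90°
n=3: pose=(-7,3,E); sL=45/13, sR=45/17; mL=-945/442, mR=90/221; mL+mR=-45/26 → advance -1; mR−mL=1125/442 → turn +1·90°
n=4: pose=(-8,3,N); sL=18/25, sR=90/53; mL=171/1325, mR=-648/1325; mL+mR=-9/25 → advance -1; mR−mL=-819/1325 → turn -1·90°
n=5: pose=(-8,2,E); sL=5/2, sR=45/26; mL=-85/52, mR=5/13; mL+mR=-5/4 → advance -1; mR−mL=105/52 → turn +1·90°
n=6: pose=(-9,2,N); sL=18/29, sR=18/13; mL=27/377, mR=-144/377; mL+mR=-9/29 → advance -1; mR−mL=-171/377 → turn -1·90°
n=7: pose=(-9,1,E); sL=9/5, sR=45/37; mL=-441/370, mR=54/185; mL+mR=-9/10 → advance -1; mR−mL=549/370 → turn +1·90°

0 90/41 90/97 -6885/3977 2520/3977 -6 3 S
1 9/2 9/2 -9/4 0 -6 4 E
2 90/109 2 19/109 -64/109 -7 4 N
3 45/13 45/17 -945/442 90/221 -7 3 E
4 18/25 90/53 171/1325 -648/1325 -8 3 N
5 5/2 45/26 -85/52 5/13 -8 2 E
6 18/29 18/13 27/377 -144/377 -9 2 N
7 9/5 45/37 -441/370 54/185 -9 1 E
final -10 1 N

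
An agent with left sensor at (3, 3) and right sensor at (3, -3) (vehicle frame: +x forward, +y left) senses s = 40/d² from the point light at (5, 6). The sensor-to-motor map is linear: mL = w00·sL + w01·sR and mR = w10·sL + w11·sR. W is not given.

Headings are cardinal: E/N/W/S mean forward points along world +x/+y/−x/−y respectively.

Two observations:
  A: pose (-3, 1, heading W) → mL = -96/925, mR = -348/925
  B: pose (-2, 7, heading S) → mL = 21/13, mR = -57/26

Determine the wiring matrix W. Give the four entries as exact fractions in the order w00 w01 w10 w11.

obs A: pose=(-3,1,W) → sL=8/37, sR=8/25, mL=-96/925, mR=-348/925
obs B: pose=(-2,7,S) → sL=2, sR=5/13, mL=21/13, mR=-57/26
sensor matrix S = [[8/37, 8/25], [2, 5/13]]; det S = -6696/12025
solve [mL_A; mL_B] = S·[w00; w01] and [mR_A; mR_B] = S·[w10; w11]:
  w00 = 1, w01 = -1, w10 = -1, w11 = -1/2

1 -1 -1 -1/2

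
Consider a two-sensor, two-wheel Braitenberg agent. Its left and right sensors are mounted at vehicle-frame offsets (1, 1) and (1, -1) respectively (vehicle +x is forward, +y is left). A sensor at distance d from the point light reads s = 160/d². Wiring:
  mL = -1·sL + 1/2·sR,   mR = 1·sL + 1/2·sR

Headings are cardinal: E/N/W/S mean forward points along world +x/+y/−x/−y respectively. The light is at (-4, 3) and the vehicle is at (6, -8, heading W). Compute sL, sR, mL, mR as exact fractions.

32/45 160/181 -2192/8145 9392/8145

left sensor world pos  = (5, -9); dL² = 225
right sensor world pos = (5, -7); dR² = 181
sL = 160/225 = 32/45
sR = 160/181 = 160/181
mL = -1·sL + 1/2·sR = -2192/8145
mR = 1·sL + 1/2·sR = 9392/8145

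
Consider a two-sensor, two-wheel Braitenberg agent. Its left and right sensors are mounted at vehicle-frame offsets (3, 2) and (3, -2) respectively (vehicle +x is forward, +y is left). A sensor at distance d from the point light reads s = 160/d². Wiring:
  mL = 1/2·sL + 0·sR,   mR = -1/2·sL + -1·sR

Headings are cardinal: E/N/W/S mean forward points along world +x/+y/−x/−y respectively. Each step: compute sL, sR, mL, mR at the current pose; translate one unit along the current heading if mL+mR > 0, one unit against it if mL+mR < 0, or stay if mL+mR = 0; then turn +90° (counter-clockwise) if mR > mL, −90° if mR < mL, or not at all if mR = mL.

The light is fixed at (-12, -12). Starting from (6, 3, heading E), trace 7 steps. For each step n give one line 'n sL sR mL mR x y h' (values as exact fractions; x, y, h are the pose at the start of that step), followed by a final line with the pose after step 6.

0 16/73 16/61 8/73 -1656/4453 6 3 E
1 32/101 160/369 16/101 -22064/37269 5 3 S
2 20/49 4/13 10/49 -326/637 5 4 W
3 160/617 160/761 80/617 -159600/469537 6 4 N
4 16/73 16/61 8/73 -1656/4453 6 3 E
5 32/101 160/369 16/101 -22064/37269 5 3 S
6 20/49 4/13 10/49 -326/637 5 4 W
final 6 4 N

n=0: pose=(6,3,E); sL=16/73, sR=16/61; mL=8/73, mR=-1656/4453; mL+mR=-16/61 → advance -1; mR−mL=-2144/4453 → turn -1·90°
n=1: pose=(5,3,S); sL=32/101, sR=160/369; mL=16/101, mR=-22064/37269; mL+mR=-160/369 → advance -1; mR−mL=-27968/37269 → turn -1·90°
n=2: pose=(5,4,W); sL=20/49, sR=4/13; mL=10/49, mR=-326/637; mL+mR=-4/13 → advance -1; mR−mL=-456/637 → turn -1·90°
n=3: pose=(6,4,N); sL=160/617, sR=160/761; mL=80/617, mR=-159600/469537; mL+mR=-160/761 → advance -1; mR−mL=-220480/469537 → turn -1·90°
n=4: pose=(6,3,E); sL=16/73, sR=16/61; mL=8/73, mR=-1656/4453; mL+mR=-16/61 → advance -1; mR−mL=-2144/4453 → turn -1·90°
n=5: pose=(5,3,S); sL=32/101, sR=160/369; mL=16/101, mR=-22064/37269; mL+mR=-160/369 → advance -1; mR−mL=-27968/37269 → turn -1·90°
n=6: pose=(5,4,W); sL=20/49, sR=4/13; mL=10/49, mR=-326/637; mL+mR=-4/13 → advance -1; mR−mL=-456/637 → turn -1·90°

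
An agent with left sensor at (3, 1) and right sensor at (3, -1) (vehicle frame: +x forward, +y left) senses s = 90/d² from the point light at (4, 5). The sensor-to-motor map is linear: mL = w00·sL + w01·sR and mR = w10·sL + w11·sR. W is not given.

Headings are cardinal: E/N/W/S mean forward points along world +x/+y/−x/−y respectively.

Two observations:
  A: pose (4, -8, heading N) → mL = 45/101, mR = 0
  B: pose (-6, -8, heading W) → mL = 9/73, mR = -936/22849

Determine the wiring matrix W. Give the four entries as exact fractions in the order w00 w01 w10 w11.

obs A: pose=(4,-8,N) → sL=90/101, sR=90/101, mL=45/101, mR=0
obs B: pose=(-6,-8,W) → sL=18/73, sR=90/313, mL=9/73, mR=-936/22849
sensor matrix S = [[90/101, 90/101], [18/73, 90/313]]; det S = 84240/2307749
solve [mL_A; mL_B] = S·[w00; w01] and [mR_A; mR_B] = S·[w10; w11]:
  w00 = 1/2, w01 = 0, w10 = 1, w11 = -1

1/2 0 1 -1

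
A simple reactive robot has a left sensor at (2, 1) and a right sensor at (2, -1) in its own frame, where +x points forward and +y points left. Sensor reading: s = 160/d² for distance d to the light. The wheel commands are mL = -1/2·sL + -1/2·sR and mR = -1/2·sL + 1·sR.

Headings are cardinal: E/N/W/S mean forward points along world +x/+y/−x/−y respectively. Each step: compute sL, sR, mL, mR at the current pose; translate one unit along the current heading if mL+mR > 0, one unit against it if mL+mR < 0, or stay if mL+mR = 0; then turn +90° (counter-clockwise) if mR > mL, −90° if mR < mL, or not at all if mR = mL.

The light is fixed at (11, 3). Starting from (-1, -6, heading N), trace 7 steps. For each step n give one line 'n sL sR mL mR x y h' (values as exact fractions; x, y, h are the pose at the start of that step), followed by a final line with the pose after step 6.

0 80/109 16/17 -1552/1853 1064/1853 -1 -6 N
1 160/317 160/277 -47520/87809 28560/87809 -1 -7 W
2 40/61 5/9 -665/1098 125/549 0 -7 S
3 32/29 160/181 -5216/5249 1744/5249 0 -6 E
4 80/109 16/17 -1552/1853 1064/1853 -1 -6 N
5 160/317 160/277 -47520/87809 28560/87809 -1 -7 W
6 40/61 5/9 -665/1098 125/549 0 -7 S
final 0 -6 E

n=0: pose=(-1,-6,N); sL=80/109, sR=16/17; mL=-1552/1853, mR=1064/1853; mL+mR=-488/1853 → advance -1; mR−mL=24/17 → turn +1·90°
n=1: pose=(-1,-7,W); sL=160/317, sR=160/277; mL=-47520/87809, mR=28560/87809; mL+mR=-18960/87809 → advance -1; mR−mL=240/277 → turn +1·90°
n=2: pose=(0,-7,S); sL=40/61, sR=5/9; mL=-665/1098, mR=125/549; mL+mR=-415/1098 → advance -1; mR−mL=5/6 → turn +1·90°
n=3: pose=(0,-6,E); sL=32/29, sR=160/181; mL=-5216/5249, mR=1744/5249; mL+mR=-3472/5249 → advance -1; mR−mL=240/181 → turn +1·90°
n=4: pose=(-1,-6,N); sL=80/109, sR=16/17; mL=-1552/1853, mR=1064/1853; mL+mR=-488/1853 → advance -1; mR−mL=24/17 → turn +1·90°
n=5: pose=(-1,-7,W); sL=160/317, sR=160/277; mL=-47520/87809, mR=28560/87809; mL+mR=-18960/87809 → advance -1; mR−mL=240/277 → turn +1·90°
n=6: pose=(0,-7,S); sL=40/61, sR=5/9; mL=-665/1098, mR=125/549; mL+mR=-415/1098 → advance -1; mR−mL=5/6 → turn +1·90°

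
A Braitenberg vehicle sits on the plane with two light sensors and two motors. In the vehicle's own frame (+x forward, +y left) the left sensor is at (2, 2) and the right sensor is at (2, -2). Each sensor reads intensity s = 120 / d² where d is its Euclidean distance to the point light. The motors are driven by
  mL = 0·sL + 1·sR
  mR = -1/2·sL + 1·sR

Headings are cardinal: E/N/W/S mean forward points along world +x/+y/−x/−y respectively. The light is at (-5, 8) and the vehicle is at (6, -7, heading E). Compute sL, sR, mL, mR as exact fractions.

left sensor world pos  = (8, -5); dL² = 338
right sensor world pos = (8, -9); dR² = 458
sL = 120/338 = 60/169
sR = 120/458 = 60/229
mL = 0·sL + 1·sR = 60/229
mR = -1/2·sL + 1·sR = 3270/38701

60/169 60/229 60/229 3270/38701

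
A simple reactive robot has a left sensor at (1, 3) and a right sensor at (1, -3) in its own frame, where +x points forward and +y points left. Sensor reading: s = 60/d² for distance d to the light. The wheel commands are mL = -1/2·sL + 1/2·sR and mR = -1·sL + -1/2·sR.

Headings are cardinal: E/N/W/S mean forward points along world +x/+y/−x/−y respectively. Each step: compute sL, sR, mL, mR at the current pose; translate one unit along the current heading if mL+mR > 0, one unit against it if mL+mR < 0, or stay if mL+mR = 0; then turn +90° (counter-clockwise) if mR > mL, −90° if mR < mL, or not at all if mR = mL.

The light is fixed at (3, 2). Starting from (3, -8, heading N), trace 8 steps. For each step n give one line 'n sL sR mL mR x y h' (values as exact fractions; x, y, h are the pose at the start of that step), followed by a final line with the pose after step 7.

n=0: pose=(3,-8,N); sL=2/3, sR=2/3; mL=0, mR=-1; mL+mR=-1 → advance -1; mR−mL=-1 → turn -1·90°
n=1: pose=(3,-9,E); sL=12/13, sR=60/197; mL=-792/2561, mR=-2754/2561; mL+mR=-18/13 → advance -1; mR−mL=-1962/2561 → turn -1·90°
n=2: pose=(2,-9,S); sL=15/37, sR=3/8; mL=-9/592, mR=-351/592; mL+mR=-45/74 → advance -1; mR−mL=-171/296 → turn -1·90°
n=3: pose=(2,-8,W); sL=60/173, sR=60/53; mL=3600/9169, mR=-8370/9169; mL+mR=-90/173 → advance -1; mR−mL=-11970/9169 → turn -1·90°
n=4: pose=(3,-8,N); sL=2/3, sR=2/3; mL=0, mR=-1; mL+mR=-1 → advance -1; mR−mL=-1 → turn -1·90°
n=5: pose=(3,-9,E); sL=12/13, sR=60/197; mL=-792/2561, mR=-2754/2561; mL+mR=-18/13 → advance -1; mR−mL=-1962/2561 → turn -1·90°
n=6: pose=(2,-9,S); sL=15/37, sR=3/8; mL=-9/592, mR=-351/592; mL+mR=-45/74 → advance -1; mR−mL=-171/296 → turn -1·90°
n=7: pose=(2,-8,W); sL=60/173, sR=60/53; mL=3600/9169, mR=-8370/9169; mL+mR=-90/173 → advance -1; mR−mL=-11970/9169 → turn -1·90°

0 2/3 2/3 0 -1 3 -8 N
1 12/13 60/197 -792/2561 -2754/2561 3 -9 E
2 15/37 3/8 -9/592 -351/592 2 -9 S
3 60/173 60/53 3600/9169 -8370/9169 2 -8 W
4 2/3 2/3 0 -1 3 -8 N
5 12/13 60/197 -792/2561 -2754/2561 3 -9 E
6 15/37 3/8 -9/592 -351/592 2 -9 S
7 60/173 60/53 3600/9169 -8370/9169 2 -8 W
final 3 -8 N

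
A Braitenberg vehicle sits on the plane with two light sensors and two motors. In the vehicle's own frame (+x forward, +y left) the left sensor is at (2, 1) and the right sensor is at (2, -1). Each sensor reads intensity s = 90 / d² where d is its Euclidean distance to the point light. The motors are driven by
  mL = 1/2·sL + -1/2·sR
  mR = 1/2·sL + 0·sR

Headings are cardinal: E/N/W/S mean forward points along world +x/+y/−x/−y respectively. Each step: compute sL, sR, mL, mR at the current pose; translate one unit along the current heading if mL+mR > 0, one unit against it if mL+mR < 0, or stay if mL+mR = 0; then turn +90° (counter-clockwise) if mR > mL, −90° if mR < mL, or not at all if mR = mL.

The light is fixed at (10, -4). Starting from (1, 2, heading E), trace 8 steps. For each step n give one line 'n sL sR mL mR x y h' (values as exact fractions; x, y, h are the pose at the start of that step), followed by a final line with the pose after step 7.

n=0: pose=(1,2,E); sL=45/49, sR=45/37; mL=-270/1813, mR=45/98; mL+mR=1125/3626 → advance +1; mR−mL=45/74 → turn +1·90°
n=1: pose=(2,2,N); sL=18/29, sR=90/113; mL=-288/3277, mR=9/29; mL+mR=729/3277 → advance +1; mR−mL=45/113 → turn +1·90°
n=2: pose=(2,3,W); sL=45/68, sR=45/82; mL=315/5576, mR=45/136; mL+mR=270/697 → advance +1; mR−mL=45/164 → turn +1·90°
n=3: pose=(1,3,S); sL=90/89, sR=18/25; mL=324/2225, mR=45/89; mL+mR=1449/2225 → advance +1; mR−mL=9/25 → turn +1·90°
n=4: pose=(1,2,E); sL=45/49, sR=45/37; mL=-270/1813, mR=45/98; mL+mR=1125/3626 → advance +1; mR−mL=45/74 → turn +1·90°
n=5: pose=(2,2,N); sL=18/29, sR=90/113; mL=-288/3277, mR=9/29; mL+mR=729/3277 → advance +1; mR−mL=45/113 → turn +1·90°
n=6: pose=(2,3,W); sL=45/68, sR=45/82; mL=315/5576, mR=45/136; mL+mR=270/697 → advance +1; mR−mL=45/164 → turn +1·90°
n=7: pose=(1,3,S); sL=90/89, sR=18/25; mL=324/2225, mR=45/89; mL+mR=1449/2225 → advance +1; mR−mL=9/25 → turn +1·90°

0 45/49 45/37 -270/1813 45/98 1 2 E
1 18/29 90/113 -288/3277 9/29 2 2 N
2 45/68 45/82 315/5576 45/136 2 3 W
3 90/89 18/25 324/2225 45/89 1 3 S
4 45/49 45/37 -270/1813 45/98 1 2 E
5 18/29 90/113 -288/3277 9/29 2 2 N
6 45/68 45/82 315/5576 45/136 2 3 W
7 90/89 18/25 324/2225 45/89 1 3 S
final 1 2 E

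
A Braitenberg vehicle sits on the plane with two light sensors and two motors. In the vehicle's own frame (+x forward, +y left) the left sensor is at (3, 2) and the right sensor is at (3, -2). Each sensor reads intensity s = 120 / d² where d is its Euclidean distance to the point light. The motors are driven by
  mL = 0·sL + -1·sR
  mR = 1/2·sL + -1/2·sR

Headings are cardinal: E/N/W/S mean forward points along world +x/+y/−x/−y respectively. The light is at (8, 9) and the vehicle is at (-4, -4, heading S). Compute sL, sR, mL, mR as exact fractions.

30/89 30/113 -30/113 360/10057

left sensor world pos  = (-2, -7); dL² = 356
right sensor world pos = (-6, -7); dR² = 452
sL = 120/356 = 30/89
sR = 120/452 = 30/113
mL = 0·sL + -1·sR = -30/113
mR = 1/2·sL + -1/2·sR = 360/10057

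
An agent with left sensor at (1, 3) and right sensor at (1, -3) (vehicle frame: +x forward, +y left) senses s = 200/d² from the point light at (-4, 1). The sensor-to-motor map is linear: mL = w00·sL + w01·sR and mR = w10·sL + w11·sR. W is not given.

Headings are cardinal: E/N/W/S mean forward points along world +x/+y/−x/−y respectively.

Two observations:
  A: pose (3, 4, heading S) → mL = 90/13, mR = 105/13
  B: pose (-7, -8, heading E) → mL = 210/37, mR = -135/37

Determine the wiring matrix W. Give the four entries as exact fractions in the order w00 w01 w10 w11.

1 1/2 -1 1

obs A: pose=(3,4,S) → sL=25/13, sR=10, mL=90/13, mR=105/13
obs B: pose=(-7,-8,E) → sL=5, sR=50/37, mL=210/37, mR=-135/37
sensor matrix S = [[25/13, 10], [5, 50/37]]; det S = -22800/481
solve [mL_A; mL_B] = S·[w00; w01] and [mR_A; mR_B] = S·[w10; w11]:
  w00 = 1, w01 = 1/2, w10 = -1, w11 = 1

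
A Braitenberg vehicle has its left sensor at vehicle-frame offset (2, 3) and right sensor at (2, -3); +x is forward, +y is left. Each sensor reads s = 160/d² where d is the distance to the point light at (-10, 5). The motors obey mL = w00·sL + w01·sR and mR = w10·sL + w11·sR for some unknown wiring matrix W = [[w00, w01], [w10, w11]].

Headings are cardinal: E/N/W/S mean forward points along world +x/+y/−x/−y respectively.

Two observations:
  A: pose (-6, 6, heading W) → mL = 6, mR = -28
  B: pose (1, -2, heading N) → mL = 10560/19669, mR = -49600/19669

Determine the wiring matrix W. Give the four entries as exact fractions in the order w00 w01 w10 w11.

obs A: pose=(-6,6,W) → sL=20, sR=8, mL=6, mR=-28
obs B: pose=(1,-2,N) → sL=160/89, sR=160/221, mL=10560/19669, mR=-49600/19669
sensor matrix S = [[20, 8], [160/89, 160/221]]; det S = 1920/19669
solve [mL_A; mL_B] = S·[w00; w01] and [mR_A; mR_B] = S·[w10; w11]:
  w00 = 1/2, w01 = -1/2, w10 = -1, w11 = -1

1/2 -1/2 -1 -1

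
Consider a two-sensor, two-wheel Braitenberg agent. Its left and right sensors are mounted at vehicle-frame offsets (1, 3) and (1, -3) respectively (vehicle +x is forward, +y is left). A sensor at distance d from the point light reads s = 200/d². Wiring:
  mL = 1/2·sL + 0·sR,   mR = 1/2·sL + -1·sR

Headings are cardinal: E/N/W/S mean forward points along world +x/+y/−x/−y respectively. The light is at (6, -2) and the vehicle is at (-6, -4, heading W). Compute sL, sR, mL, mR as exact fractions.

left sensor world pos  = (-7, -7); dL² = 194
right sensor world pos = (-7, -1); dR² = 170
sL = 200/194 = 100/97
sR = 200/170 = 20/17
mL = 1/2·sL + 0·sR = 50/97
mR = 1/2·sL + -1·sR = -1090/1649

100/97 20/17 50/97 -1090/1649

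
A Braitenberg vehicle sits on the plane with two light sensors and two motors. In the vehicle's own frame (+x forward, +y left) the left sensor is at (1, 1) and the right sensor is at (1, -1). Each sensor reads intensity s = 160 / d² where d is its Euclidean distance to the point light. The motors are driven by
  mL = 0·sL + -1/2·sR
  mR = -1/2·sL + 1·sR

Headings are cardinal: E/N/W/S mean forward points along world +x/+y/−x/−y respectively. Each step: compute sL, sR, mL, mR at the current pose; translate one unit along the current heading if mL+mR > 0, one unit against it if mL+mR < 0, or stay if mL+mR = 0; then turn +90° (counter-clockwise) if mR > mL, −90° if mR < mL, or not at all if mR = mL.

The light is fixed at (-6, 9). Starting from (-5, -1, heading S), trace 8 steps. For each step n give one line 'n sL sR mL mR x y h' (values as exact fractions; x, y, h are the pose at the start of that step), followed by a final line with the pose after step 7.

n=0: pose=(-5,-1,S); sL=32/25, sR=160/121; mL=-80/121, mR=2064/3025; mL+mR=64/3025 → advance +1; mR−mL=4064/3025 → turn +1·90°
n=1: pose=(-5,-2,E); sL=20/13, sR=40/37; mL=-20/37, mR=150/481; mL+mR=-110/481 → advance -1; mR−mL=410/481 → turn +1·90°
n=2: pose=(-6,-2,N); sL=160/101, sR=160/101; mL=-80/101, mR=80/101; mL+mR=0 → advance +0; mR−mL=160/101 → turn +1·90°
n=3: pose=(-6,-2,W); sL=32/29, sR=160/101; mL=-80/101, mR=3024/2929; mL+mR=704/2929 → advance +1; mR−mL=5344/2929 → turn +1·90°
n=4: pose=(-7,-2,S); sL=10/9, sR=40/37; mL=-20/37, mR=175/333; mL+mR=-5/333 → advance -1; mR−mL=355/333 → turn +1·90°
n=5: pose=(-7,-1,E); sL=160/81, sR=160/121; mL=-80/121, mR=3280/9801; mL+mR=-3200/9801 → advance -1; mR−mL=9760/9801 → turn +1·90°
n=6: pose=(-8,-1,N); sL=16/9, sR=80/41; mL=-40/41, mR=392/369; mL+mR=32/369 → advance +1; mR−mL=752/369 → turn +1·90°
n=7: pose=(-8,0,W); sL=160/109, sR=160/73; mL=-80/73, mR=11600/7957; mL+mR=2880/7957 → advance +1; mR−mL=20320/7957 → turn +1·90°

0 32/25 160/121 -80/121 2064/3025 -5 -1 S
1 20/13 40/37 -20/37 150/481 -5 -2 E
2 160/101 160/101 -80/101 80/101 -6 -2 N
3 32/29 160/101 -80/101 3024/2929 -6 -2 W
4 10/9 40/37 -20/37 175/333 -7 -2 S
5 160/81 160/121 -80/121 3280/9801 -7 -1 E
6 16/9 80/41 -40/41 392/369 -8 -1 N
7 160/109 160/73 -80/73 11600/7957 -8 0 W
final -9 0 S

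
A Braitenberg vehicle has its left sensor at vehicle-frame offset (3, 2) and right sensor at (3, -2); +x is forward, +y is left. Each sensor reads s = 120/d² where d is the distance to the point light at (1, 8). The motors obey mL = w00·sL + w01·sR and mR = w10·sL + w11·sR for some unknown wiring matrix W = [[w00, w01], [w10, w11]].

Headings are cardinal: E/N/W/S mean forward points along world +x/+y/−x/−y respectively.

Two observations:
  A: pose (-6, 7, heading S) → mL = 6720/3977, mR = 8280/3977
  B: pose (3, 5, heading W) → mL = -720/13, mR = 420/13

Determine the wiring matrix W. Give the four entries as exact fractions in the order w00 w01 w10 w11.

1 -1 1/2 1/2

obs A: pose=(-6,7,S) → sL=120/41, sR=120/97, mL=6720/3977, mR=8280/3977
obs B: pose=(3,5,W) → sL=60/13, sR=60, mL=-720/13, mR=420/13
sensor matrix S = [[120/41, 120/97], [60/13, 60]]; det S = 8784000/51701
solve [mL_A; mL_B] = S·[w00; w01] and [mR_A; mR_B] = S·[w10; w11]:
  w00 = 1, w01 = -1, w10 = 1/2, w11 = 1/2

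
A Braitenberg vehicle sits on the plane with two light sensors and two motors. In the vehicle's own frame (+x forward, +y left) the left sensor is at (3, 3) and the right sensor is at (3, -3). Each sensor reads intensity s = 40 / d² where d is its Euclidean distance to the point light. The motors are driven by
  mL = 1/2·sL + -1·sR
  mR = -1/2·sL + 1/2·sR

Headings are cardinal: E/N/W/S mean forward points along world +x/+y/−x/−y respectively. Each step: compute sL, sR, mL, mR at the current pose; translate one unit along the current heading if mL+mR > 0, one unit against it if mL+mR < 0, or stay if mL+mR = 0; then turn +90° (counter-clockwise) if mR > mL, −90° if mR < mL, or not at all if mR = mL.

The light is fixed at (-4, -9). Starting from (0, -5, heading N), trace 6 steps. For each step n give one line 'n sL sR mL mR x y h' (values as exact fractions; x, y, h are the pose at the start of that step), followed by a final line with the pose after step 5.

0 4/5 20/49 -2/245 -48/245 0 -5 N
1 8/17 40/49 -484/833 144/833 0 -6 E
2 10/9 5/9 0 -5/18 -1 -6 N
3 40/61 40/37 -1700/2257 480/2257 -1 -7 E
4 20/13 4/5 -2/65 -24/65 -2 -7 N
5 40/41 40/29 -1060/1189 240/1189 -2 -8 E
final -3 -8 N

n=0: pose=(0,-5,N); sL=4/5, sR=20/49; mL=-2/245, mR=-48/245; mL+mR=-10/49 → advance -1; mR−mL=-46/245 → turn -1·90°
n=1: pose=(0,-6,E); sL=8/17, sR=40/49; mL=-484/833, mR=144/833; mL+mR=-20/49 → advance -1; mR−mL=628/833 → turn +1·90°
n=2: pose=(-1,-6,N); sL=10/9, sR=5/9; mL=0, mR=-5/18; mL+mR=-5/18 → advance -1; mR−mL=-5/18 → turn -1·90°
n=3: pose=(-1,-7,E); sL=40/61, sR=40/37; mL=-1700/2257, mR=480/2257; mL+mR=-20/37 → advance -1; mR−mL=2180/2257 → turn +1·90°
n=4: pose=(-2,-7,N); sL=20/13, sR=4/5; mL=-2/65, mR=-24/65; mL+mR=-2/5 → advance -1; mR−mL=-22/65 → turn -1·90°
n=5: pose=(-2,-8,E); sL=40/41, sR=40/29; mL=-1060/1189, mR=240/1189; mL+mR=-20/29 → advance -1; mR−mL=1300/1189 → turn +1·90°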